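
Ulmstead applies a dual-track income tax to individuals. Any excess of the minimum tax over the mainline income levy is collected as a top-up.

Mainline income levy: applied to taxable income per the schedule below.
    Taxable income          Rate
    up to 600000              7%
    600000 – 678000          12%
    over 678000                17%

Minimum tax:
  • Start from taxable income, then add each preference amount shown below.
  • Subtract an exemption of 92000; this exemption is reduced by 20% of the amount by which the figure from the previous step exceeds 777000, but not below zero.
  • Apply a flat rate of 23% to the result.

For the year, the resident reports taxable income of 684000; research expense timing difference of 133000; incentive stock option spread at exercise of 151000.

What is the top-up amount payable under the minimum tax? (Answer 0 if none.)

157886

Mainline income levy:
  600000 × 7% = 42000
  78000 × 12% = 9360
  6000 × 17% = 1020
  → 52380

Minimum tax:
  Adjusted income: 684000 + 133000 + 151000 = 968000
  Exemption: 92000 − 20% × (968000 − 777000) = 92000 − 38200 = 53800
  Base: 968000 − 53800 = 914200
  914200 × 23% = 210266

Excess of minimum tax over mainline income levy: 210266 − 52380 = 157886.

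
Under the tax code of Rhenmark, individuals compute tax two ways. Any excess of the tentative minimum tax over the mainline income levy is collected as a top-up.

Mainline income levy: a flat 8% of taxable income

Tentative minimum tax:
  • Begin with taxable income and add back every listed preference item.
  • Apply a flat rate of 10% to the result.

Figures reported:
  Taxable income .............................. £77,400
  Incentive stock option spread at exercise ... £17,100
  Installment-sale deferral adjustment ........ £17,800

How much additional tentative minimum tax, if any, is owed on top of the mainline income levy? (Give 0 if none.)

£5,038

Tentative minimum tax:
  Adjusted income: £77,400 + £17,100 + £17,800 = £112,300
  £112,300 × 10% = £11,230

Mainline income levy:
  £77,400 × 8% = £6,192

Excess of tentative minimum tax over mainline income levy: £11,230 − £6,192 = £5,038.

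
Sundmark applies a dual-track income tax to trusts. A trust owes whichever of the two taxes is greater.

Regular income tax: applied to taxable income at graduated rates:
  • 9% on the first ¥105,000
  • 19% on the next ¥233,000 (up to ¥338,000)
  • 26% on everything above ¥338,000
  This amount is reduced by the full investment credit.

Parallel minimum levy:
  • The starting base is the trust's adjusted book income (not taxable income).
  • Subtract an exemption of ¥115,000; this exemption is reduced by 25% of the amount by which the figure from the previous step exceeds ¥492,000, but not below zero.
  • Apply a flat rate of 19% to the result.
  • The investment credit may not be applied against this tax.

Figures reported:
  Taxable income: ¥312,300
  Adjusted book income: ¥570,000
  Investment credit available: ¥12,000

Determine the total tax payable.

Parallel minimum levy:
  Base (adjusted book income): ¥570,000
  Exemption: ¥115,000 − 25% × (¥570,000 − ¥492,000) = ¥115,000 − ¥19,500 = ¥95,500
  Base: ¥570,000 − ¥95,500 = ¥474,500
  ¥474,500 × 19% = ¥90,155

Regular income tax:
  ¥105,000 × 9% = ¥9,450
  ¥207,300 × 19% = ¥39,387
  → ¥48,837
  Less investment credit ¥12,000 → ¥36,837

¥90,155 > ¥36,837, so the parallel minimum levy is the binding amount.

¥90,155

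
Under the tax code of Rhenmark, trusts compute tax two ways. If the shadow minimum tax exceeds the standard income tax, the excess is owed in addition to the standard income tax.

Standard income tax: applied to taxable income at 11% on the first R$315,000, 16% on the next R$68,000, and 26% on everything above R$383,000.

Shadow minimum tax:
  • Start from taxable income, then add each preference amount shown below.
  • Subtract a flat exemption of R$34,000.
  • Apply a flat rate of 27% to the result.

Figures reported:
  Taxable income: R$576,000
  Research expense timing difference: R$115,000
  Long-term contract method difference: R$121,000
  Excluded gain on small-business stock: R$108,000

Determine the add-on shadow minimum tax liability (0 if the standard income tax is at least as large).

Shadow minimum tax:
  Adjusted income: R$576,000 + R$115,000 + R$121,000 + R$108,000 = R$920,000
  Less exemption R$34,000 → base R$886,000
  R$886,000 × 27% = R$239,220

Standard income tax:
  R$315,000 × 11% = R$34,650
  R$68,000 × 16% = R$10,880
  R$193,000 × 26% = R$50,180
  → R$95,710

Excess of shadow minimum tax over standard income tax: R$239,220 − R$95,710 = R$143,510.

R$143,510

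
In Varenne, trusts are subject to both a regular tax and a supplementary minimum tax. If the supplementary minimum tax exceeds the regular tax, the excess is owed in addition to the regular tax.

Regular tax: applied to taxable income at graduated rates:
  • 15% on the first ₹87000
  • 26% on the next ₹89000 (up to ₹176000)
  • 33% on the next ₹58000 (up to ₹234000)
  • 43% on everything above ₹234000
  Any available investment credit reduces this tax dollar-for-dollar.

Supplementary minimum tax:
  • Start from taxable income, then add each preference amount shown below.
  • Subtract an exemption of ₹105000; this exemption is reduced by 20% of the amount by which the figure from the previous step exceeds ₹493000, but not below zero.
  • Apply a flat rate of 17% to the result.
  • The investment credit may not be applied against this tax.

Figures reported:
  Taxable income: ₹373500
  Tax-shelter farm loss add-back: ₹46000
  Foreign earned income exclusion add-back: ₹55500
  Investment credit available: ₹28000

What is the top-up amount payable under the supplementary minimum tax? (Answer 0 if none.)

Regular tax:
  ₹87000 × 15% = ₹13050
  ₹89000 × 26% = ₹23140
  ₹58000 × 33% = ₹19140
  ₹139500 × 43% = ₹59985
  → ₹115315
  Less investment credit ₹28000 → ₹87315

Supplementary minimum tax:
  Adjusted income: ₹373500 + ₹46000 + ₹55500 = ₹475000
  Exemption: ₹475000 ≤ ₹493000, so full ₹105000 applies
  Base: ₹475000 − ₹105000 = ₹370000
  ₹370000 × 17% = ₹62900

₹62900 ≤ ₹87315, so no add-on is due.

₹0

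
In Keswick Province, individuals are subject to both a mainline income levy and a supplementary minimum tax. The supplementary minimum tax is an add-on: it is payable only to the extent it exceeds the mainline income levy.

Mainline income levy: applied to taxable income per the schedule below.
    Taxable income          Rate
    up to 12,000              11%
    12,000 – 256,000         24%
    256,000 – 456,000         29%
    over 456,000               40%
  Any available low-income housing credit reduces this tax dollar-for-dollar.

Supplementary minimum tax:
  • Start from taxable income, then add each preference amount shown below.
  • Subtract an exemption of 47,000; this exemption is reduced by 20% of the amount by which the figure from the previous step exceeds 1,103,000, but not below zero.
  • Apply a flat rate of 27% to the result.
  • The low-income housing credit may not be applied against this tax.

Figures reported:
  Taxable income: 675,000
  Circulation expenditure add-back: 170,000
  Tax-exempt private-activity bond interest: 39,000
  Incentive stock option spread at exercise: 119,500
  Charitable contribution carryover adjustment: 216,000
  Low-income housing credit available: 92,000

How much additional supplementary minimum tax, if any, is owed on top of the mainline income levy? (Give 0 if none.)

Mainline income levy:
  12,000 × 11% = 1,320
  244,000 × 24% = 58,560
  200,000 × 29% = 58,000
  219,000 × 40% = 87,600
  → 205,480
  Less low-income housing credit 92,000 → 113,480

Supplementary minimum tax:
  Adjusted income: 675,000 + 170,000 + 39,000 + 119,500 + 216,000 = 1,219,500
  Exemption: 47,000 − 20% × (1,219,500 − 1,103,000) = 47,000 − 23,300 = 23,700
  Base: 1,219,500 − 23,700 = 1,195,800
  1,195,800 × 27% = 322,866

Excess of supplementary minimum tax over mainline income levy: 322,866 − 113,480 = 209,386.

209,386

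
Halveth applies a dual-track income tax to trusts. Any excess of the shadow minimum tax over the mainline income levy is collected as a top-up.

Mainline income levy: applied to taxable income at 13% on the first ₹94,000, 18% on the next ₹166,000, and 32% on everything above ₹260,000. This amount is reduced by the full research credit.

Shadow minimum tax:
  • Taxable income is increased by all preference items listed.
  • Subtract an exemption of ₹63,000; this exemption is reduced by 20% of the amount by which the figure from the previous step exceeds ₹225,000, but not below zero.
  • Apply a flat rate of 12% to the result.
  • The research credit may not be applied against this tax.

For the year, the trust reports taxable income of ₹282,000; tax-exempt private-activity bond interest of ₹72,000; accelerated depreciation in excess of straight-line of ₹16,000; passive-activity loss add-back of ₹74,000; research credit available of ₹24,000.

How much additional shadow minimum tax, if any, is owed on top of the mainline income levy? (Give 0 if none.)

Mainline income levy:
  ₹94,000 × 13% = ₹12,220
  ₹166,000 × 18% = ₹29,880
  ₹22,000 × 32% = ₹7,040
  → ₹49,140
  Less research credit ₹24,000 → ₹25,140

Shadow minimum tax:
  Adjusted income: ₹282,000 + ₹72,000 + ₹16,000 + ₹74,000 = ₹444,000
  Exemption: ₹63,000 − 20% × (₹444,000 − ₹225,000) = ₹63,000 − ₹43,800 = ₹19,200
  Base: ₹444,000 − ₹19,200 = ₹424,800
  ₹424,800 × 12% = ₹50,976

Excess of shadow minimum tax over mainline income levy: ₹50,976 − ₹25,140 = ₹25,836.

₹25,836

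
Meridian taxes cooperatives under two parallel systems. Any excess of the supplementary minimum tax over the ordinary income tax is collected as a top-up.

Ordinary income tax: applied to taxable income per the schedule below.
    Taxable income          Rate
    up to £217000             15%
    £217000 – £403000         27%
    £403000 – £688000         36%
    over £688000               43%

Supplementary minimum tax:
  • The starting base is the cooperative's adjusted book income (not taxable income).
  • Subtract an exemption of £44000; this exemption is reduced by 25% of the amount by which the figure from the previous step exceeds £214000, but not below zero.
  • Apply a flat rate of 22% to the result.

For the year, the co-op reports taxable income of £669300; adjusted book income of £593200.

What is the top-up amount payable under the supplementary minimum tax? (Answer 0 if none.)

£0

Supplementary minimum tax:
  Base (adjusted book income): £593200
  Exemption: 25% × (£593200 − £214000) = £94800 ≥ £44000, so the exemption is fully phased out
  Base: £593200 − £0 = £593200
  £593200 × 22% = £130504

Ordinary income tax:
  £217000 × 15% = £32550
  £186000 × 27% = £50220
  £266300 × 36% = £95868
  → £178638

£130504 ≤ £178638, so no add-on is due.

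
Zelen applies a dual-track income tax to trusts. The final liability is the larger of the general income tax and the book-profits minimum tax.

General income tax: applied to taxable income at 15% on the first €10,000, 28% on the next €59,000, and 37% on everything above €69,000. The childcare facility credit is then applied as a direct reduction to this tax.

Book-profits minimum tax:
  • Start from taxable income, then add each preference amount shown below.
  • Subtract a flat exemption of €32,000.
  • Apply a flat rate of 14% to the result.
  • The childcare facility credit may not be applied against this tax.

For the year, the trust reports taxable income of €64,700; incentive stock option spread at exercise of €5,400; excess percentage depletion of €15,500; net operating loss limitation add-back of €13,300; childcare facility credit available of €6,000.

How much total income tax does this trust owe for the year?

Book-profits minimum tax:
  Adjusted income: €64,700 + €5,400 + €15,500 + €13,300 = €98,900
  Less exemption €32,000 → base €66,900
  €66,900 × 14% = €9,366

General income tax:
  €10,000 × 15% = €1,500
  €54,700 × 28% = €15,316
  → €16,816
  Less childcare facility credit €6,000 → €10,816

€10,816 > €9,366, so the general income tax governs.

€10,816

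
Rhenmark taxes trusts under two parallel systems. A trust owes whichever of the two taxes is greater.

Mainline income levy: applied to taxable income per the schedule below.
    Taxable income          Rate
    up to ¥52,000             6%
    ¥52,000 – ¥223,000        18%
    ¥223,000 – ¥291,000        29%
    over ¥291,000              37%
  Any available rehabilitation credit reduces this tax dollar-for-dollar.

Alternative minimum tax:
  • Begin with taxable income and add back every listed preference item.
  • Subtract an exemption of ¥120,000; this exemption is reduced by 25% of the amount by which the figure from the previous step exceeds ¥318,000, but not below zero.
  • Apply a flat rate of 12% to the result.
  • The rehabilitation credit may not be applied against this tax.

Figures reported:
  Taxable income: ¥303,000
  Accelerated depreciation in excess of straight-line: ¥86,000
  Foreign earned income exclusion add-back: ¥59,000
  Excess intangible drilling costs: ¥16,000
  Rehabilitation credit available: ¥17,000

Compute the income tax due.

Alternative minimum tax:
  Adjusted income: ¥303,000 + ¥86,000 + ¥59,000 + ¥16,000 = ¥464,000
  Exemption: ¥120,000 − 25% × (¥464,000 − ¥318,000) = ¥120,000 − ¥36,500 = ¥83,500
  Base: ¥464,000 − ¥83,500 = ¥380,500
  ¥380,500 × 12% = ¥45,660

Mainline income levy:
  ¥52,000 × 6% = ¥3,120
  ¥171,000 × 18% = ¥30,780
  ¥68,000 × 29% = ¥19,720
  ¥12,000 × 37% = ¥4,440
  → ¥58,060
  Less rehabilitation credit ¥17,000 → ¥41,060

¥45,660 > ¥41,060, so the alternative minimum tax is the binding amount.

¥45,660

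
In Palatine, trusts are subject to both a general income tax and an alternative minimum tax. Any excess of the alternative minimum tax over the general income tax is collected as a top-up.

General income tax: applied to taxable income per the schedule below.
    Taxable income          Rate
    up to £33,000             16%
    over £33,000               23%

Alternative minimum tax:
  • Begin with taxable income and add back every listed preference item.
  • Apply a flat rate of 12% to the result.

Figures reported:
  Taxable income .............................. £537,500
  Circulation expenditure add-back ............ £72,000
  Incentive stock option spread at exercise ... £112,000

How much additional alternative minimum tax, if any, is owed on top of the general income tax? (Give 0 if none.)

General income tax:
  £33,000 × 16% = £5,280
  £504,500 × 23% = £116,035
  → £121,315

Alternative minimum tax:
  Adjusted income: £537,500 + £72,000 + £112,000 = £721,500
  £721,500 × 12% = £86,580

£86,580 ≤ £121,315, so no add-on is due.

£0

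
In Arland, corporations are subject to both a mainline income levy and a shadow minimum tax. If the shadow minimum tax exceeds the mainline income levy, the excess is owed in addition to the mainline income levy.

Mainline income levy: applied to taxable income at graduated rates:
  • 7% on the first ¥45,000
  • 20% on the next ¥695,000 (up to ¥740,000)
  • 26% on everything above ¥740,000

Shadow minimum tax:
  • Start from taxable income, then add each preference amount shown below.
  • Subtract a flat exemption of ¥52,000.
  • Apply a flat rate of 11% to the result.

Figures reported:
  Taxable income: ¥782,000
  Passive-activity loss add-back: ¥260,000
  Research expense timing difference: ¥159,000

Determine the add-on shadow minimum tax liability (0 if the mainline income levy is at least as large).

Shadow minimum tax:
  Adjusted income: ¥782,000 + ¥260,000 + ¥159,000 = ¥1,201,000
  Less exemption ¥52,000 → base ¥1,149,000
  ¥1,149,000 × 11% = ¥126,390

Mainline income levy:
  ¥45,000 × 7% = ¥3,150
  ¥695,000 × 20% = ¥139,000
  ¥42,000 × 26% = ¥10,920
  → ¥153,070

¥126,390 ≤ ¥153,070, so no add-on is due.

¥0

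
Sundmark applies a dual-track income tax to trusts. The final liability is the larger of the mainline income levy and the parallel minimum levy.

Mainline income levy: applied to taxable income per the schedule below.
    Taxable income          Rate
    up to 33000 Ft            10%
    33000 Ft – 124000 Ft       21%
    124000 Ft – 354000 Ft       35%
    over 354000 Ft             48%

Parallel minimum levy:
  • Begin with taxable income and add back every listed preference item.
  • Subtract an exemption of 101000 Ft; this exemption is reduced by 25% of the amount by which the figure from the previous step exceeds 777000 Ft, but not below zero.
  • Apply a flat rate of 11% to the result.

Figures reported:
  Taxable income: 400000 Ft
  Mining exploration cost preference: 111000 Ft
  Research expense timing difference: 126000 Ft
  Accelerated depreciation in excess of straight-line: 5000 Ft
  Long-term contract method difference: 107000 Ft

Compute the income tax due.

Mainline income levy:
  33000 Ft × 10% = 3300 Ft
  91000 Ft × 21% = 19110 Ft
  230000 Ft × 35% = 80500 Ft
  46000 Ft × 48% = 22080 Ft
  → 124990 Ft

Parallel minimum levy:
  Adjusted income: 400000 Ft + 111000 Ft + 126000 Ft + 5000 Ft + 107000 Ft = 749000 Ft
  Exemption: 749000 Ft ≤ 777000 Ft, so full 101000 Ft applies
  Base: 749000 Ft − 101000 Ft = 648000 Ft
  648000 Ft × 11% = 71280 Ft

124990 Ft > 71280 Ft, so the mainline income levy governs.

124990 Ft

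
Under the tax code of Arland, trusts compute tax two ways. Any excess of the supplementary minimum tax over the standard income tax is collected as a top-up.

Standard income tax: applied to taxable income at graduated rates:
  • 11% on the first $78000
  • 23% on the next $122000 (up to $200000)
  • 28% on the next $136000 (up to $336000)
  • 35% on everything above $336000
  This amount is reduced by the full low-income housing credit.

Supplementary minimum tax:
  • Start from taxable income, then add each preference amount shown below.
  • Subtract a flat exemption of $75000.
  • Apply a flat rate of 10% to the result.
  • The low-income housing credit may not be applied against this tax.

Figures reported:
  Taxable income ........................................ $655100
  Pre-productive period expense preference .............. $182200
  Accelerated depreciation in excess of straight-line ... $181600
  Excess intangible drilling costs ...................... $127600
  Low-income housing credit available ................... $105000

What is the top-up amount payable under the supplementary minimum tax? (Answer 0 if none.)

$25745

Standard income tax:
  $78000 × 11% = $8580
  $122000 × 23% = $28060
  $136000 × 28% = $38080
  $319100 × 35% = $111685
  → $186405
  Less low-income housing credit $105000 → $81405

Supplementary minimum tax:
  Adjusted income: $655100 + $182200 + $181600 + $127600 = $1146500
  Less exemption $75000 → base $1071500
  $1071500 × 10% = $107150

Excess of supplementary minimum tax over standard income tax: $107150 − $81405 = $25745.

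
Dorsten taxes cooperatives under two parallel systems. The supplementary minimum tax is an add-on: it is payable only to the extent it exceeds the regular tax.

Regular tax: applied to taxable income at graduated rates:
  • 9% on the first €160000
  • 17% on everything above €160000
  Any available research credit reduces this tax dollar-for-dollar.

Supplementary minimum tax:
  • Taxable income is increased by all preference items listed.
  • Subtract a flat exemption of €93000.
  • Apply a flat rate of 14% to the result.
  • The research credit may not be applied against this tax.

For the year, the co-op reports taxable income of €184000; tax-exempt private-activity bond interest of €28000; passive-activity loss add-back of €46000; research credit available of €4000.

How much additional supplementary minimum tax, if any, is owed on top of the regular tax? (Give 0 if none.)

€8620

Supplementary minimum tax:
  Adjusted income: €184000 + €28000 + €46000 = €258000
  Less exemption €93000 → base €165000
  €165000 × 14% = €23100

Regular tax:
  €160000 × 9% = €14400
  €24000 × 17% = €4080
  → €18480
  Less research credit €4000 → €14480

Excess of supplementary minimum tax over regular tax: €23100 − €14480 = €8620.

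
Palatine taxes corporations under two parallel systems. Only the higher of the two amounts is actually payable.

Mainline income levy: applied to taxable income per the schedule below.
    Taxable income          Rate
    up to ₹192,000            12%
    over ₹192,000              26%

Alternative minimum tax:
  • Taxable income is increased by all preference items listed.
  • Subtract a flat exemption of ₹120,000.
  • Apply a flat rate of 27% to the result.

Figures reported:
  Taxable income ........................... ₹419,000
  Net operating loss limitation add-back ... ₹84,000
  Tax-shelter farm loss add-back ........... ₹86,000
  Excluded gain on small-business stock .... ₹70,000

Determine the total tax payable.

Alternative minimum tax:
  Adjusted income: ₹419,000 + ₹84,000 + ₹86,000 + ₹70,000 = ₹659,000
  Less exemption ₹120,000 → base ₹539,000
  ₹539,000 × 27% = ₹145,530

Mainline income levy:
  ₹192,000 × 12% = ₹23,040
  ₹227,000 × 26% = ₹59,020
  → ₹82,060

₹145,530 > ₹82,060, so the alternative minimum tax is the binding amount.

₹145,530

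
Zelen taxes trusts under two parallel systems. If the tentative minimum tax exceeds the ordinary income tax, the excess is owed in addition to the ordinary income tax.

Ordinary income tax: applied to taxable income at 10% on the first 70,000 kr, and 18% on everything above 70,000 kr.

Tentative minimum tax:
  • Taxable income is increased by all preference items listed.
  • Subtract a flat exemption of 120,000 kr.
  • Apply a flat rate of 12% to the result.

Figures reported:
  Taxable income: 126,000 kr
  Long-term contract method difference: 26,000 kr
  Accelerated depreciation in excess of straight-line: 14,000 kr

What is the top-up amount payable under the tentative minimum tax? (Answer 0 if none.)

Tentative minimum tax:
  Adjusted income: 126,000 kr + 26,000 kr + 14,000 kr = 166,000 kr
  Less exemption 120,000 kr → base 46,000 kr
  46,000 kr × 12% = 5,520 kr

Ordinary income tax:
  70,000 kr × 10% = 7,000 kr
  56,000 kr × 18% = 10,080 kr
  → 17,080 kr

5,520 kr ≤ 17,080 kr, so no add-on is due.

0 kr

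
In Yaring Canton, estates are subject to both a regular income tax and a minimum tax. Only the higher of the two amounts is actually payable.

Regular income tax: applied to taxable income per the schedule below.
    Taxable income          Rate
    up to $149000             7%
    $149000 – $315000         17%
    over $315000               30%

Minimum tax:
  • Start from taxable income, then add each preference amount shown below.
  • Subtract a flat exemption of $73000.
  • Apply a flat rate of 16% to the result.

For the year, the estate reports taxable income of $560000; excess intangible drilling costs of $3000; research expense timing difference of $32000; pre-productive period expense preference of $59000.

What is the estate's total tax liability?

Regular income tax:
  $149000 × 7% = $10430
  $166000 × 17% = $28220
  $245000 × 30% = $73500
  → $112150

Minimum tax:
  Adjusted income: $560000 + $3000 + $32000 + $59000 = $654000
  Less exemption $73000 → base $581000
  $581000 × 16% = $92960

$112150 > $92960, so the regular income tax governs.

$112150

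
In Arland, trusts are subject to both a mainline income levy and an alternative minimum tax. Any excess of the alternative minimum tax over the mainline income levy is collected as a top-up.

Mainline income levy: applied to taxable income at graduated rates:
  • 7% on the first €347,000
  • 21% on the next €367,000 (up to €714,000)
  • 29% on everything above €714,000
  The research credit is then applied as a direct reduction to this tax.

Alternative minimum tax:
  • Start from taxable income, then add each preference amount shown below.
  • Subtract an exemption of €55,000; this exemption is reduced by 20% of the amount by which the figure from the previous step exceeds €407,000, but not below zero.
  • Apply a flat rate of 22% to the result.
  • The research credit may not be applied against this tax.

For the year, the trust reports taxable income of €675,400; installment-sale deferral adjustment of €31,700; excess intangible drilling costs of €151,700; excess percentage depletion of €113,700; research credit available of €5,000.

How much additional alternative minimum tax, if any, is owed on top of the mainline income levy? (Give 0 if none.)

Alternative minimum tax:
  Adjusted income: €675,400 + €31,700 + €151,700 + €113,700 = €972,500
  Exemption: 20% × (€972,500 − €407,000) = €113,100 ≥ €55,000, so the exemption is fully phased out
  Base: €972,500 − €0 = €972,500
  €972,500 × 22% = €213,950

Mainline income levy:
  €347,000 × 7% = €24,290
  €328,400 × 21% = €68,964
  → €93,254
  Less research credit €5,000 → €88,254

Excess of alternative minimum tax over mainline income levy: €213,950 − €88,254 = €125,696.

€125,696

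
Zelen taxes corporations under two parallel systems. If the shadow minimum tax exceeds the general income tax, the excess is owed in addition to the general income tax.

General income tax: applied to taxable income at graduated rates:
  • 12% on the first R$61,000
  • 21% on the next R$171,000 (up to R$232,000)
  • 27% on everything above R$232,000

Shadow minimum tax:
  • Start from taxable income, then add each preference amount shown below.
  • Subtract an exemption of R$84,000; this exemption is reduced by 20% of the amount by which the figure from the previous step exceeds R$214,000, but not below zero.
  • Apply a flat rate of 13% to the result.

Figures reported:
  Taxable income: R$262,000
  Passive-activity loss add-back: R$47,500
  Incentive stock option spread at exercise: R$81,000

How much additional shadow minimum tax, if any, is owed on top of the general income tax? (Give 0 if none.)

Shadow minimum tax:
  Adjusted income: R$262,000 + R$47,500 + R$81,000 = R$390,500
  Exemption: R$84,000 − 20% × (R$390,500 − R$214,000) = R$84,000 − R$35,300 = R$48,700
  Base: R$390,500 − R$48,700 = R$341,800
  R$341,800 × 13% = R$44,434

General income tax:
  R$61,000 × 12% = R$7,320
  R$171,000 × 21% = R$35,910
  R$30,000 × 27% = R$8,100
  → R$51,330

R$44,434 ≤ R$51,330, so no add-on is due.

R$0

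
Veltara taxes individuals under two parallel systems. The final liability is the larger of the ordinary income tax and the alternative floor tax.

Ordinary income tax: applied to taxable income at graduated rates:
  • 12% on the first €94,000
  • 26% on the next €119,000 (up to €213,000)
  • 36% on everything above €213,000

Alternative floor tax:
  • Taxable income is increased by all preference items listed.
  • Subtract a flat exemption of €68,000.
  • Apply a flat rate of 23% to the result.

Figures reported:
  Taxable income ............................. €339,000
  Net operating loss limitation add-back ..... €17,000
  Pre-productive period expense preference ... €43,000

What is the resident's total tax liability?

Ordinary income tax:
  €94,000 × 12% = €11,280
  €119,000 × 26% = €30,940
  €126,000 × 36% = €45,360
  → €87,580

Alternative floor tax:
  Adjusted income: €339,000 + €17,000 + €43,000 = €399,000
  Less exemption €68,000 → base €331,000
  €331,000 × 23% = €76,130

€87,580 > €76,130, so the ordinary income tax governs.

€87,580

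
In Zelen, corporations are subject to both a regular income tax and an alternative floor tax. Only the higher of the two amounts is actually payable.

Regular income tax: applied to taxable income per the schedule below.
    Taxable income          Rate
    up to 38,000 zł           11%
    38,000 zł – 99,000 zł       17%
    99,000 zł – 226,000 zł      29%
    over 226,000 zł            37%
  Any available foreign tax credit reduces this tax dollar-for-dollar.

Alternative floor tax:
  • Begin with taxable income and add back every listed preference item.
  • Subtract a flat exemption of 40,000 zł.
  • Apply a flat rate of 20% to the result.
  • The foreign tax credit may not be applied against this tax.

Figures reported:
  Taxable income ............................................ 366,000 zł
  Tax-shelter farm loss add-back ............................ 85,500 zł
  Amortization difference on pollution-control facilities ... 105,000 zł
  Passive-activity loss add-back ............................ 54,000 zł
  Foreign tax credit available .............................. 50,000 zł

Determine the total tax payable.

114,100 zł

Regular income tax:
  38,000 zł × 11% = 4,180 zł
  61,000 zł × 17% = 10,370 zł
  127,000 zł × 29% = 36,830 zł
  140,000 zł × 37% = 51,800 zł
  → 103,180 zł
  Less foreign tax credit 50,000 zł → 53,180 zł

Alternative floor tax:
  Adjusted income: 366,000 zł + 85,500 zł + 105,000 zł + 54,000 zł = 610,500 zł
  Less exemption 40,000 zł → base 570,500 zł
  570,500 zł × 20% = 114,100 zł

114,100 zł > 53,180 zł, so the alternative floor tax is the binding amount.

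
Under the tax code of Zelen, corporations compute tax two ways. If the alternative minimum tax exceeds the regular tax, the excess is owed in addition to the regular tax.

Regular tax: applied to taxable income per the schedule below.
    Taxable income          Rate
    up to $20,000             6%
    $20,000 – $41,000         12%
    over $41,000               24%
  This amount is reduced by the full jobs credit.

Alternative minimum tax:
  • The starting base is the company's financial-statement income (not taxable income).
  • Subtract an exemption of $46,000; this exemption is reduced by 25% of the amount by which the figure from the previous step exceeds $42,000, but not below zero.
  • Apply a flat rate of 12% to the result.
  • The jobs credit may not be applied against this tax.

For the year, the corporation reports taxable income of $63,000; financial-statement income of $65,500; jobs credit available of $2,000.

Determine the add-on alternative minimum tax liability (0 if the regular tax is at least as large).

Regular tax:
  $20,000 × 6% = $1,200
  $21,000 × 12% = $2,520
  $22,000 × 24% = $5,280
  → $9,000
  Less jobs credit $2,000 → $7,000

Alternative minimum tax:
  Base (financial-statement income): $65,500
  Exemption: $46,000 − 25% × ($65,500 − $42,000) = $46,000 − $5,875 = $40,125
  Base: $65,500 − $40,125 = $25,375
  $25,375 × 12% = $3,045

$3,045 ≤ $7,000, so no add-on is due.

$0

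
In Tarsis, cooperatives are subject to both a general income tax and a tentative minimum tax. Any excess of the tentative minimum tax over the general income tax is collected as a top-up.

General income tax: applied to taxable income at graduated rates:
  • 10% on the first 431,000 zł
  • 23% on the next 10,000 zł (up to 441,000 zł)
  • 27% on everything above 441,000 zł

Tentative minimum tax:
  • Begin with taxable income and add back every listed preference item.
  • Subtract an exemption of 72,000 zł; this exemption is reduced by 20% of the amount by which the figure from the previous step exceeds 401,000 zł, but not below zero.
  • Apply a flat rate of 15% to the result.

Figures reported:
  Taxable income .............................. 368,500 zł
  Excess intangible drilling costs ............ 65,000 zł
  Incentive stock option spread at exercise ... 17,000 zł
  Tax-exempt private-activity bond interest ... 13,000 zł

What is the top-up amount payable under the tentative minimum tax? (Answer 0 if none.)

General income tax:
  368,500 zł × 10% = 36,850 zł

Tentative minimum tax:
  Adjusted income: 368,500 zł + 65,000 zł + 17,000 zł + 13,000 zł = 463,500 zł
  Exemption: 72,000 zł − 20% × (463,500 zł − 401,000 zł) = 72,000 zł − 12,500 zł = 59,500 zł
  Base: 463,500 zł − 59,500 zł = 404,000 zł
  404,000 zł × 15% = 60,600 zł

Excess of tentative minimum tax over general income tax: 60,600 zł − 36,850 zł = 23,750 zł.

23,750 zł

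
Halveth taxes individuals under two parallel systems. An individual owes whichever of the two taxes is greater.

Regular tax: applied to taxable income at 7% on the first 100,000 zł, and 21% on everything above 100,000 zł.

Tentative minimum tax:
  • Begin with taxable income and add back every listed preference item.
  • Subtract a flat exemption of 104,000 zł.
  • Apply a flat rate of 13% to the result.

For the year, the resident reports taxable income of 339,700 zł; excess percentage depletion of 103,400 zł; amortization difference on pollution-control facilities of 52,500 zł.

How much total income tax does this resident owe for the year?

57,337 zł

Regular tax:
  100,000 zł × 7% = 7,000 zł
  239,700 zł × 21% = 50,337 zł
  → 57,337 zł

Tentative minimum tax:
  Adjusted income: 339,700 zł + 103,400 zł + 52,500 zł = 495,600 zł
  Less exemption 104,000 zł → base 391,600 zł
  391,600 zł × 13% = 50,908 zł

57,337 zł > 50,908 zł, so the regular tax governs.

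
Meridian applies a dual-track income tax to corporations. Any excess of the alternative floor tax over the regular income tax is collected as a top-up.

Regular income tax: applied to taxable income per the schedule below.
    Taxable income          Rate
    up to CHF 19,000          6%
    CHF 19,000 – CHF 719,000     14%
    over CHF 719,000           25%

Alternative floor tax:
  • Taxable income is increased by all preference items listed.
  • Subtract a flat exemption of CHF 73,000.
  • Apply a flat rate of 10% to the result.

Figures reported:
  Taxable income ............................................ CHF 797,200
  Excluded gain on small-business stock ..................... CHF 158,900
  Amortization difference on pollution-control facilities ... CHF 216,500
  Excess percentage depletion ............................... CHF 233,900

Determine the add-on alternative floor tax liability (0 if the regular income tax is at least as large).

CHF 14,660

Regular income tax:
  CHF 19,000 × 6% = CHF 1,140
  CHF 700,000 × 14% = CHF 98,000
  CHF 78,200 × 25% = CHF 19,550
  → CHF 118,690

Alternative floor tax:
  Adjusted income: CHF 797,200 + CHF 158,900 + CHF 216,500 + CHF 233,900 = CHF 1,406,500
  Less exemption CHF 73,000 → base CHF 1,333,500
  CHF 1,333,500 × 10% = CHF 133,350

Excess of alternative floor tax over regular income tax: CHF 133,350 − CHF 118,690 = CHF 14,660.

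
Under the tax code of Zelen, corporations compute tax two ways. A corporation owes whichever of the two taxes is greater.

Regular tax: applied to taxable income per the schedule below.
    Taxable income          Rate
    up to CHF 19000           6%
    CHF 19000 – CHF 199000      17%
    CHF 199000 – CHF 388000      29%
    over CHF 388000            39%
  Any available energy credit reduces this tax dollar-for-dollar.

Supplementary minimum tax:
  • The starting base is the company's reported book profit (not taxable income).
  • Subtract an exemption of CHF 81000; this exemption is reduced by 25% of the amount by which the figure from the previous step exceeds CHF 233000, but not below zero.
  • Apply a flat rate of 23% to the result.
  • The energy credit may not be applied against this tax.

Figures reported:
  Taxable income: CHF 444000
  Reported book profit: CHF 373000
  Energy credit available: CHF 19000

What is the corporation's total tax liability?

Regular tax:
  CHF 19000 × 6% = CHF 1140
  CHF 180000 × 17% = CHF 30600
  CHF 189000 × 29% = CHF 54810
  CHF 56000 × 39% = CHF 21840
  → CHF 108390
  Less energy credit CHF 19000 → CHF 89390

Supplementary minimum tax:
  Base (reported book profit): CHF 373000
  Exemption: CHF 81000 − 25% × (CHF 373000 − CHF 233000) = CHF 81000 − CHF 35000 = CHF 46000
  Base: CHF 373000 − CHF 46000 = CHF 327000
  CHF 327000 × 23% = CHF 75210

CHF 89390 > CHF 75210, so the regular tax governs.

CHF 89390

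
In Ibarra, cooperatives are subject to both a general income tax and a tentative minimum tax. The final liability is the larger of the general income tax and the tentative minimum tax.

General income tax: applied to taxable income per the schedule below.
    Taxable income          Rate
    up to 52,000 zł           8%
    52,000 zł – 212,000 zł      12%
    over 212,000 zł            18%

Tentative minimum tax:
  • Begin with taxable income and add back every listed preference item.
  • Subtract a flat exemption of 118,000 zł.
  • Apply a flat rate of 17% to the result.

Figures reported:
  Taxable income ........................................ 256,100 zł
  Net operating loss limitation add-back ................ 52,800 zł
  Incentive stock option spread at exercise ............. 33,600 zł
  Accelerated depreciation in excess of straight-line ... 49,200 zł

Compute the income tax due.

General income tax:
  52,000 zł × 8% = 4,160 zł
  160,000 zł × 12% = 19,200 zł
  44,100 zł × 18% = 7,938 zł
  → 31,298 zł

Tentative minimum tax:
  Adjusted income: 256,100 zł + 52,800 zł + 33,600 zł + 49,200 zł = 391,700 zł
  Less exemption 118,000 zł → base 273,700 zł
  273,700 zł × 17% = 46,529 zł

46,529 zł > 31,298 zł, so the tentative minimum tax is the binding amount.

46,529 zł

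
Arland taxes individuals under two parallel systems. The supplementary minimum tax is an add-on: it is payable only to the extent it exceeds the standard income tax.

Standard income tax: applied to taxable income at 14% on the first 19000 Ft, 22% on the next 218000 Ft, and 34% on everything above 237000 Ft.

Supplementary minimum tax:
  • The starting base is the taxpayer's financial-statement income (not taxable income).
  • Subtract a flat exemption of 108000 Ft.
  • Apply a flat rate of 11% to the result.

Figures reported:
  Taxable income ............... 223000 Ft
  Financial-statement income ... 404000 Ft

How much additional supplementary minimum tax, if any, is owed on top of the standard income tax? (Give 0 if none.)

0 Ft

Supplementary minimum tax:
  Base (financial-statement income): 404000 Ft
  Less exemption 108000 Ft → base 296000 Ft
  296000 Ft × 11% = 32560 Ft

Standard income tax:
  19000 Ft × 14% = 2660 Ft
  204000 Ft × 22% = 44880 Ft
  → 47540 Ft

32560 Ft ≤ 47540 Ft, so no add-on is due.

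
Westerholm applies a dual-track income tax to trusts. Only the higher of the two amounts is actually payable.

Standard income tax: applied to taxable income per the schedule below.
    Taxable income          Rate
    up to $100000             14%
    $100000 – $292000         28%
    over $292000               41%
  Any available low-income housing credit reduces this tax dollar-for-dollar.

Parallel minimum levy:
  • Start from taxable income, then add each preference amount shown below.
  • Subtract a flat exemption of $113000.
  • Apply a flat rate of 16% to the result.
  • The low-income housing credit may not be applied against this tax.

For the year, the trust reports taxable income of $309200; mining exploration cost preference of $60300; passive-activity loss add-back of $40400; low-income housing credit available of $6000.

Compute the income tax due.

Standard income tax:
  $100000 × 14% = $14000
  $192000 × 28% = $53760
  $17200 × 41% = $7052
  → $74812
  Less low-income housing credit $6000 → $68812

Parallel minimum levy:
  Adjusted income: $309200 + $60300 + $40400 = $409900
  Less exemption $113000 → base $296900
  $296900 × 16% = $47504

$68812 > $47504, so the standard income tax governs.

$68812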